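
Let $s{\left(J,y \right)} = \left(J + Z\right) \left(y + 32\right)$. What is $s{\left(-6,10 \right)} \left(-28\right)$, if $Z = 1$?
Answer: $5880$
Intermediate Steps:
$s{\left(J,y \right)} = \left(1 + J\right) \left(32 + y\right)$ ($s{\left(J,y \right)} = \left(J + 1\right) \left(y + 32\right) = \left(1 + J\right) \left(32 + y\right)$)
$s{\left(-6,10 \right)} \left(-28\right) = \left(32 + 10 + 32 \left(-6\right) - 60\right) \left(-28\right) = \left(32 + 10 - 192 - 60\right) \left(-28\right) = \left(-210\right) \left(-28\right) = 5880$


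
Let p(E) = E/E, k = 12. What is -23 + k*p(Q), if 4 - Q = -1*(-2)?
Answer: -11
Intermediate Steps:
Q = 2 (Q = 4 - (-1)*(-2) = 4 - 1*2 = 4 - 2 = 2)
p(E) = 1
-23 + k*p(Q) = -23 + 12*1 = -23 + 12 = -11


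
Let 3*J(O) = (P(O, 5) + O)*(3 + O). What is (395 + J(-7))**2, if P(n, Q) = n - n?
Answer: 1471369/9 ≈ 1.6349e+5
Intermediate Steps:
P(n, Q) = 0
J(O) = O*(3 + O)/3 (J(O) = ((0 + O)*(3 + O))/3 = (O*(3 + O))/3 = O*(3 + O)/3)
(395 + J(-7))**2 = (395 + (1/3)*(-7)*(3 - 7))**2 = (395 + (1/3)*(-7)*(-4))**2 = (395 + 28/3)**2 = (1213/3)**2 = 1471369/9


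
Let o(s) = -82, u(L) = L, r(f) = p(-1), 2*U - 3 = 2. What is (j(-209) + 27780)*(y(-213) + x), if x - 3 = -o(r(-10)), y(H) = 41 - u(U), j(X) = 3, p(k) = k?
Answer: 6862401/2 ≈ 3.4312e+6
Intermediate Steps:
U = 5/2 (U = 3/2 + (½)*2 = 3/2 + 1 = 5/2 ≈ 2.5000)
r(f) = -1
y(H) = 77/2 (y(H) = 41 - 1*5/2 = 41 - 5/2 = 77/2)
x = 85 (x = 3 - 1*(-82) = 3 + 82 = 85)
(j(-209) + 27780)*(y(-213) + x) = (3 + 27780)*(77/2 + 85) = 27783*(247/2) = 6862401/2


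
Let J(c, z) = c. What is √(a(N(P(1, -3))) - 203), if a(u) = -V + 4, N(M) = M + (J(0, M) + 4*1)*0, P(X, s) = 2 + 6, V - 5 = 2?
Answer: I*√206 ≈ 14.353*I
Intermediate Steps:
V = 7 (V = 5 + 2 = 7)
P(X, s) = 8
N(M) = M (N(M) = M + (0 + 4*1)*0 = M + (0 + 4)*0 = M + 4*0 = M + 0 = M)
a(u) = -3 (a(u) = -1*7 + 4 = -7 + 4 = -3)
√(a(N(P(1, -3))) - 203) = √(-3 - 203) = √(-206) = I*√206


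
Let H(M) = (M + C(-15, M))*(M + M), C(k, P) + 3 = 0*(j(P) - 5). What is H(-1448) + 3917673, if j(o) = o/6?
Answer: 8119769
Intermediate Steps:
j(o) = o/6 (j(o) = o*(⅙) = o/6)
C(k, P) = -3 (C(k, P) = -3 + 0*(P/6 - 5) = -3 + 0*(-5 + P/6) = -3 + 0 = -3)
H(M) = 2*M*(-3 + M) (H(M) = (M - 3)*(M + M) = (-3 + M)*(2*M) = 2*M*(-3 + M))
H(-1448) + 3917673 = 2*(-1448)*(-3 - 1448) + 3917673 = 2*(-1448)*(-1451) + 3917673 = 4202096 + 3917673 = 8119769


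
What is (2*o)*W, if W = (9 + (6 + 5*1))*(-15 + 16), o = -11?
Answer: -440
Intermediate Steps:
W = 20 (W = (9 + (6 + 5))*1 = (9 + 11)*1 = 20*1 = 20)
(2*o)*W = (2*(-11))*20 = -22*20 = -440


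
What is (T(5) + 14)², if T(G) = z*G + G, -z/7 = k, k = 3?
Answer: 7396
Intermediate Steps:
z = -21 (z = -7*3 = -21)
T(G) = -20*G (T(G) = -21*G + G = -20*G)
(T(5) + 14)² = (-20*5 + 14)² = (-100 + 14)² = (-86)² = 7396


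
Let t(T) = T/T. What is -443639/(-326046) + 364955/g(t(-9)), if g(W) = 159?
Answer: 1889883437/822878 ≈ 2296.7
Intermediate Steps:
t(T) = 1
-443639/(-326046) + 364955/g(t(-9)) = -443639/(-326046) + 364955/159 = -443639*(-1/326046) + 364955*(1/159) = 63377/46578 + 364955/159 = 1889883437/822878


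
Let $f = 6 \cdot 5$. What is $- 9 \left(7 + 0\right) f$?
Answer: $-1890$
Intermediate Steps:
$f = 30$
$- 9 \left(7 + 0\right) f = - 9 \left(7 + 0\right) 30 = - 9 \cdot 7 \cdot 30 = \left(-9\right) 210 = -1890$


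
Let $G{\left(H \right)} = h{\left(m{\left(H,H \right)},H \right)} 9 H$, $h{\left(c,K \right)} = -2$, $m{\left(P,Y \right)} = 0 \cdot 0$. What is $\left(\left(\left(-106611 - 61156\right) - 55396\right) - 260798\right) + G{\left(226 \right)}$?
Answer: $-488029$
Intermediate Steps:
$m{\left(P,Y \right)} = 0$
$G{\left(H \right)} = - 18 H$ ($G{\left(H \right)} = \left(-2\right) 9 H = - 18 H$)
$\left(\left(\left(-106611 - 61156\right) - 55396\right) - 260798\right) + G{\left(226 \right)} = \left(\left(\left(-106611 - 61156\right) - 55396\right) - 260798\right) - 4068 = \left(\left(-167767 - 55396\right) - 260798\right) - 4068 = \left(-223163 - 260798\right) - 4068 = -483961 - 4068 = -488029$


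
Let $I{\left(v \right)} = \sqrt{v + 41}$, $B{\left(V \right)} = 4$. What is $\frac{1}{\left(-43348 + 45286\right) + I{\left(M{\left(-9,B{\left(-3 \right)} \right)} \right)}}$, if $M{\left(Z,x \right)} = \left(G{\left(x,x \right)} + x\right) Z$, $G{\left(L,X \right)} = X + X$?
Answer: $\frac{1938}{3755911} - \frac{i \sqrt{67}}{3755911} \approx 0.00051599 - 2.1793 \cdot 10^{-6} i$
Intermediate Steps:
$G{\left(L,X \right)} = 2 X$
$M{\left(Z,x \right)} = 3 Z x$ ($M{\left(Z,x \right)} = \left(2 x + x\right) Z = 3 x Z = 3 Z x$)
$I{\left(v \right)} = \sqrt{41 + v}$
$\frac{1}{\left(-43348 + 45286\right) + I{\left(M{\left(-9,B{\left(-3 \right)} \right)} \right)}} = \frac{1}{\left(-43348 + 45286\right) + \sqrt{41 + 3 \left(-9\right) 4}} = \frac{1}{1938 + \sqrt{41 - 108}} = \frac{1}{1938 + \sqrt{-67}} = \frac{1}{1938 + i \sqrt{67}}$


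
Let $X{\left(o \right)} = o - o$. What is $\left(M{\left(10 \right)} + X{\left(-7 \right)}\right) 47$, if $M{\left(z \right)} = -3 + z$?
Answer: $329$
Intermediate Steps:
$X{\left(o \right)} = 0$
$\left(M{\left(10 \right)} + X{\left(-7 \right)}\right) 47 = \left(\left(-3 + 10\right) + 0\right) 47 = \left(7 + 0\right) 47 = 7 \cdot 47 = 329$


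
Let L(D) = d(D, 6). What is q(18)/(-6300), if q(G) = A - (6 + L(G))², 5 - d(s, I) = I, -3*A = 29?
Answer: 26/4725 ≈ 0.0055026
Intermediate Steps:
A = -29/3 (A = -⅓*29 = -29/3 ≈ -9.6667)
d(s, I) = 5 - I
L(D) = -1 (L(D) = 5 - 1*6 = 5 - 6 = -1)
q(G) = -104/3 (q(G) = -29/3 - (6 - 1)² = -29/3 - 1*5² = -29/3 - 1*25 = -29/3 - 25 = -104/3)
q(18)/(-6300) = -104/3/(-6300) = -104/3*(-1/6300) = 26/4725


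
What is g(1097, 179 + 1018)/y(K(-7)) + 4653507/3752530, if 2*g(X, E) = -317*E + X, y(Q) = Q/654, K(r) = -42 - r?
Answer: 92853463453173/26267710 ≈ 3.5349e+6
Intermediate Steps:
y(Q) = Q/654 (y(Q) = Q*(1/654) = Q/654)
g(X, E) = X/2 - 317*E/2 (g(X, E) = (-317*E + X)/2 = (X - 317*E)/2 = X/2 - 317*E/2)
g(1097, 179 + 1018)/y(K(-7)) + 4653507/3752530 = ((½)*1097 - 317*(179 + 1018)/2)/(((-42 - 1*(-7))/654)) + 4653507/3752530 = (1097/2 - 317/2*1197)/(((-42 + 7)/654)) + 4653507*(1/3752530) = (1097/2 - 379449/2)/(((1/654)*(-35))) + 4653507/3752530 = -189176/(-35/654) + 4653507/3752530 = -189176*(-654/35) + 4653507/3752530 = 123721104/35 + 4653507/3752530 = 92853463453173/26267710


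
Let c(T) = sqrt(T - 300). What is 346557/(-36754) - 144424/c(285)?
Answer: -346557/36754 + 144424*I*sqrt(15)/15 ≈ -9.4291 + 37290.0*I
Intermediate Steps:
c(T) = sqrt(-300 + T)
346557/(-36754) - 144424/c(285) = 346557/(-36754) - 144424/sqrt(-300 + 285) = 346557*(-1/36754) - 144424*(-I*sqrt(15)/15) = -346557/36754 - 144424*(-I*sqrt(15)/15) = -346557/36754 - (-144424)*I*sqrt(15)/15 = -346557/36754 + 144424*I*sqrt(15)/15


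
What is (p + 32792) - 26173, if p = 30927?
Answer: 37546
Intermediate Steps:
(p + 32792) - 26173 = (30927 + 32792) - 26173 = 63719 - 26173 = 37546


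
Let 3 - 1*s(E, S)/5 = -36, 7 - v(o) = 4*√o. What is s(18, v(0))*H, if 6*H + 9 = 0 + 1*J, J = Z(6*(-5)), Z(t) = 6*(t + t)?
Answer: -23985/2 ≈ -11993.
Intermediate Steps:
Z(t) = 12*t (Z(t) = 6*(2*t) = 12*t)
v(o) = 7 - 4*√o
J = -360 (J = 12*(6*(-5)) = 12*(-30) = -360)
s(E, S) = 195 (s(E, S) = 15 - 5*(-36) = 15 + 180 = 195)
H = -123/2 (H = -3/2 + (0 + 1*(-360))/6 = -3/2 + (0 - 360)/6 = -3/2 + (⅙)*(-360) = -3/2 - 60 = -123/2 ≈ -61.500)
s(18, v(0))*H = 195*(-123/2) = -23985/2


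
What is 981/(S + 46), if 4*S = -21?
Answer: 3924/163 ≈ 24.074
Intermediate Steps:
S = -21/4 (S = (1/4)*(-21) = -21/4 ≈ -5.2500)
981/(S + 46) = 981/(-21/4 + 46) = 981/(163/4) = (4/163)*981 = 3924/163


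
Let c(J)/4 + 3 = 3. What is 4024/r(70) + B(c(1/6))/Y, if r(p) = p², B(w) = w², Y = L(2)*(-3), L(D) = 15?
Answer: 1006/1225 ≈ 0.82122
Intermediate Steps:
c(J) = 0 (c(J) = -12 + 4*3 = -12 + 12 = 0)
Y = -45 (Y = 15*(-3) = -45)
4024/r(70) + B(c(1/6))/Y = 4024/(70²) + 0²/(-45) = 4024/4900 + 0*(-1/45) = 4024*(1/4900) + 0 = 1006/1225 + 0 = 1006/1225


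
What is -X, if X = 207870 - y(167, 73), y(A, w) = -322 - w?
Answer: -208265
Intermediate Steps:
X = 208265 (X = 207870 - (-322 - 1*73) = 207870 - (-322 - 73) = 207870 - 1*(-395) = 207870 + 395 = 208265)
-X = -1*208265 = -208265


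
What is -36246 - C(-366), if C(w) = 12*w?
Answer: -31854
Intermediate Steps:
-36246 - C(-366) = -36246 - 12*(-366) = -36246 - 1*(-4392) = -36246 + 4392 = -31854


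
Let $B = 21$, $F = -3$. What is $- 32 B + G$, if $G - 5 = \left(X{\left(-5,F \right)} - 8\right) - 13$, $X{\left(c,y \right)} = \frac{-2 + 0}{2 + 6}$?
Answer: $- \frac{2753}{4} \approx -688.25$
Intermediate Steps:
$X{\left(c,y \right)} = - \frac{1}{4}$ ($X{\left(c,y \right)} = - \frac{2}{8} = \left(-2\right) \frac{1}{8} = - \frac{1}{4}$)
$G = - \frac{65}{4}$ ($G = 5 - \frac{85}{4} = - \frac{65}{4} \approx -16.25$)
$- 32 B + G = \left(-32\right) 21 - \frac{65}{4} = -672 - \frac{65}{4} = - \frac{2753}{4}$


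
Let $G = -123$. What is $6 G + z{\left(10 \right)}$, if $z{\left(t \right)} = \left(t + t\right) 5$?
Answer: $-638$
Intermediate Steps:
$z{\left(t \right)} = 10 t$ ($z{\left(t \right)} = 2 t 5 = 10 t$)
$6 G + z{\left(10 \right)} = 6 \left(-123\right) + 10 \cdot 10 = -738 + 100 = -638$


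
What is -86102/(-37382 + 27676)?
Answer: 43051/4853 ≈ 8.8710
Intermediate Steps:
-86102/(-37382 + 27676) = -86102/(-9706) = -86102*(-1/9706) = 43051/4853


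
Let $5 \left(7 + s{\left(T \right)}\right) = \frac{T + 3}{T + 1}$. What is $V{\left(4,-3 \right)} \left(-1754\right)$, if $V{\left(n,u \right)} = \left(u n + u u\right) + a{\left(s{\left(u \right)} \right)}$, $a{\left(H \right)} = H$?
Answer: $17540$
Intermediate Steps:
$s{\left(T \right)} = -7 + \frac{3 + T}{5 \left(1 + T\right)}$ ($s{\left(T \right)} = -7 + \frac{\left(T + 3\right) \frac{1}{T + 1}}{5} = -7 + \frac{\left(3 + T\right) \frac{1}{1 + T}}{5} = -7 + \frac{\frac{1}{1 + T} \left(3 + T\right)}{5} = -7 + \frac{3 + T}{5 \left(1 + T\right)}$)
$V{\left(n,u \right)} = u^{2} + n u + \frac{2 \left(-16 - 17 u\right)}{5 \left(1 + u\right)}$ ($V{\left(n,u \right)} = \left(u n + u u\right) + \frac{2 \left(-16 - 17 u\right)}{5 \left(1 + u\right)} = \left(n u + u^{2}\right) + \frac{2 \left(-16 - 17 u\right)}{5 \left(1 + u\right)} = \left(u^{2} + n u\right) + \frac{2 \left(-16 - 17 u\right)}{5 \left(1 + u\right)} = u^{2} + n u + \frac{2 \left(-16 - 17 u\right)}{5 \left(1 + u\right)}$)
$V{\left(4,-3 \right)} \left(-1754\right) = \frac{-32 - -102 + 5 \left(-3\right) \left(1 - 3\right) \left(4 - 3\right)}{5 \left(1 - 3\right)} \left(-1754\right) = \frac{-32 + 102 + 5 \left(-3\right) \left(-2\right) 1}{5 \left(-2\right)} \left(-1754\right) = \frac{1}{5} \left(- \frac{1}{2}\right) \left(-32 + 102 + 30\right) \left(-1754\right) = \frac{1}{5} \left(- \frac{1}{2}\right) 100 \left(-1754\right) = \left(-10\right) \left(-1754\right) = 17540$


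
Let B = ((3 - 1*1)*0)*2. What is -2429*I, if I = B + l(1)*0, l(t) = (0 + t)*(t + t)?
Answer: 0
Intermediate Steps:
B = 0 (B = ((3 - 1)*0)*2 = (2*0)*2 = 0*2 = 0)
l(t) = 2*t² (l(t) = t*(2*t) = 2*t²)
I = 0 (I = 0 + (2*1²)*0 = 0 + (2*1)*0 = 0 + 2*0 = 0 + 0 = 0)
-2429*I = -2429*0 = 0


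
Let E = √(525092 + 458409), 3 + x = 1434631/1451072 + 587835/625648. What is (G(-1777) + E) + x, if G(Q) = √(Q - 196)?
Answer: -1483256035/1383933376 + √983501 + I*√1973 ≈ 990.64 + 44.418*I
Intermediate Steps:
x = -1483256035/1383933376 (x = -3 + (1434631/1451072 + 587835/625648) = -3 + (1434631*(1/1451072) + 587835*(1/625648)) = -3 + (34991/35392 + 587835/625648) = -3 + 2668544093/1383933376 = -1483256035/1383933376 ≈ -1.0718)
G(Q) = √(-196 + Q)
E = √983501 ≈ 991.72
(G(-1777) + E) + x = (√(-196 - 1777) + √983501) - 1483256035/1383933376 = (√(-1973) + √983501) - 1483256035/1383933376 = (I*√1973 + √983501) - 1483256035/1383933376 = (√983501 + I*√1973) - 1483256035/1383933376 = -1483256035/1383933376 + √983501 + I*√1973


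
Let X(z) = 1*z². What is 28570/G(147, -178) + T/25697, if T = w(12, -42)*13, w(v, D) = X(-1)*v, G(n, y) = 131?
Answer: 734183726/3366307 ≈ 218.10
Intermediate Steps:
X(z) = z²
w(v, D) = v (w(v, D) = (-1)²*v = 1*v = v)
T = 156 (T = 12*13 = 156)
28570/G(147, -178) + T/25697 = 28570/131 + 156/25697 = 734183726/3366307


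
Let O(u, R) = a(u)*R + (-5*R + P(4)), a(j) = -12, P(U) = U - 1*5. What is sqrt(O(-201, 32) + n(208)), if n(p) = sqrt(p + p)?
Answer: sqrt(-545 + 4*sqrt(26)) ≈ 22.904*I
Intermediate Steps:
P(U) = -5 + U (P(U) = U - 5 = -5 + U)
n(p) = sqrt(2)*sqrt(p) (n(p) = sqrt(2*p) = sqrt(2)*sqrt(p))
O(u, R) = -1 - 17*R (O(u, R) = -12*R + (-5*R + (-5 + 4)) = -12*R + (-5*R - 1) = -12*R + (-1 - 5*R) = -1 - 17*R)
sqrt(O(-201, 32) + n(208)) = sqrt((-1 - 17*32) + sqrt(2)*sqrt(208)) = sqrt((-1 - 544) + sqrt(2)*(4*sqrt(13))) = sqrt(-545 + 4*sqrt(26))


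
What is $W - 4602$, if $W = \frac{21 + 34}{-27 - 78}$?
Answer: $- \frac{96653}{21} \approx -4602.5$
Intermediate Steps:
$W = - \frac{11}{21}$ ($W = \frac{55}{-105} = 55 \left(- \frac{1}{105}\right) = - \frac{11}{21} \approx -0.52381$)
$W - 4602 = - \frac{11}{21} - 4602 = - \frac{96653}{21}$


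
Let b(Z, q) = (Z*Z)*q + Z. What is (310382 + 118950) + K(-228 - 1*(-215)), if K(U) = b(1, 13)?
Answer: 429346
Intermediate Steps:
b(Z, q) = Z + q*Z² (b(Z, q) = Z²*q + Z = q*Z² + Z = Z + q*Z²)
K(U) = 14 (K(U) = 1*(1 + 1*13) = 1*(1 + 13) = 1*14 = 14)
(310382 + 118950) + K(-228 - 1*(-215)) = (310382 + 118950) + 14 = 429332 + 14 = 429346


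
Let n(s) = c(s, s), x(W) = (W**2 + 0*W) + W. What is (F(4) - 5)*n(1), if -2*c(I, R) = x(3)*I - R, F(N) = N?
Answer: 11/2 ≈ 5.5000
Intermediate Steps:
x(W) = W + W**2 (x(W) = (W**2 + 0) + W = W**2 + W = W + W**2)
c(I, R) = R/2 - 6*I (c(I, R) = -((3*(1 + 3))*I - R)/2 = -((3*4)*I - R)/2 = -(12*I - R)/2 = -(-R + 12*I)/2 = R/2 - 6*I)
n(s) = -11*s/2 (n(s) = s/2 - 6*s = -11*s/2)
(F(4) - 5)*n(1) = (4 - 5)*(-11/2*1) = -1*(-11/2) = 11/2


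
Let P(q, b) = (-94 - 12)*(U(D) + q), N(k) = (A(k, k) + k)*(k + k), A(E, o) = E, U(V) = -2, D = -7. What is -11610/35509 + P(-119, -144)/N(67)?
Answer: 123484637/318799802 ≈ 0.38734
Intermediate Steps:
N(k) = 4*k² (N(k) = (k + k)*(k + k) = (2*k)*(2*k) = 4*k²)
P(q, b) = 212 - 106*q (P(q, b) = (-94 - 12)*(-2 + q) = -106*(-2 + q) = 212 - 106*q)
-11610/35509 + P(-119, -144)/N(67) = -11610/35509 + (212 - 106*(-119))/((4*67²)) = -11610*1/35509 + (212 + 12614)/((4*4489)) = -11610/35509 + 12826/17956 = -11610/35509 + 12826*(1/17956) = -11610/35509 + 6413/8978 = 123484637/318799802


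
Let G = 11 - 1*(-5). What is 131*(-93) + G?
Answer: -12167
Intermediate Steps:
G = 16 (G = 11 + 5 = 16)
131*(-93) + G = 131*(-93) + 16 = -12183 + 16 = -12167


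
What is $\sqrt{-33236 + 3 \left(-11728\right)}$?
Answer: $2 i \sqrt{17105} \approx 261.57 i$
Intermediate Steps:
$\sqrt{-33236 + 3 \left(-11728\right)} = \sqrt{-33236 - 35184} = \sqrt{-68420} = 2 i \sqrt{17105}$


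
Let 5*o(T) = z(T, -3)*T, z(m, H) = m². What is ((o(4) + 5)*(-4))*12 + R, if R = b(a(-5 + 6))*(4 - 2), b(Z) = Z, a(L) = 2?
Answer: -4252/5 ≈ -850.40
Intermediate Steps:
R = 4 (R = 2*(4 - 2) = 2*2 = 4)
o(T) = T³/5 (o(T) = (T²*T)/5 = T³/5)
((o(4) + 5)*(-4))*12 + R = (((⅕)*4³ + 5)*(-4))*12 + 4 = (((⅕)*64 + 5)*(-4))*12 + 4 = ((64/5 + 5)*(-4))*12 + 4 = ((89/5)*(-4))*12 + 4 = -356/5*12 + 4 = -4272/5 + 4 = -4252/5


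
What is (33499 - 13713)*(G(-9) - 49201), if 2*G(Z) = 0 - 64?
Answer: -974124138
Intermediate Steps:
G(Z) = -32 (G(Z) = (0 - 64)/2 = (½)*(-64) = -32)
(33499 - 13713)*(G(-9) - 49201) = (33499 - 13713)*(-32 - 49201) = 19786*(-49233) = -974124138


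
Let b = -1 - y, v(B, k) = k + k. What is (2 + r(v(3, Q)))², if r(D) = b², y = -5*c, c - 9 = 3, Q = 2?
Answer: 12131289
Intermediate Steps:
c = 12 (c = 9 + 3 = 12)
v(B, k) = 2*k
y = -60 (y = -5*12 = -60)
b = 59 (b = -1 - 1*(-60) = -1 + 60 = 59)
r(D) = 3481 (r(D) = 59² = 3481)
(2 + r(v(3, Q)))² = (2 + 3481)² = 3483² = 12131289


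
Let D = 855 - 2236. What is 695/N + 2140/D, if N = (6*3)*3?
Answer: 844235/74574 ≈ 11.321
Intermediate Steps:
N = 54 (N = 18*3 = 54)
D = -1381
695/N + 2140/D = 695/54 + 2140/(-1381) = 695*(1/54) + 2140*(-1/1381) = 695/54 - 2140/1381 = 844235/74574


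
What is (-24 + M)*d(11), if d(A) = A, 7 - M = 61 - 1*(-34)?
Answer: -1232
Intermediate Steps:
M = -88 (M = 7 - (61 - 1*(-34)) = 7 - (61 + 34) = 7 - 1*95 = 7 - 95 = -88)
(-24 + M)*d(11) = (-24 - 88)*11 = -112*11 = -1232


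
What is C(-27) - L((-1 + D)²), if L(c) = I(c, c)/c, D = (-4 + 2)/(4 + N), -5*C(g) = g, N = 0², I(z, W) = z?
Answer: 22/5 ≈ 4.4000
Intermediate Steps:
N = 0
C(g) = -g/5
D = -½ (D = (-4 + 2)/(4 + 0) = -2/4 = -2*¼ = -½ ≈ -0.50000)
L(c) = 1 (L(c) = c/c = 1)
C(-27) - L((-1 + D)²) = -⅕*(-27) - 1*1 = 27/5 - 1 = 22/5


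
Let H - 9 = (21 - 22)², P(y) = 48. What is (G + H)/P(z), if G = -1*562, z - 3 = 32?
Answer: -23/2 ≈ -11.500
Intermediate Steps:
z = 35 (z = 3 + 32 = 35)
H = 10 (H = 9 + (21 - 22)² = 9 + (-1)² = 9 + 1 = 10)
G = -562
(G + H)/P(z) = (-562 + 10)/48 = -552*1/48 = -23/2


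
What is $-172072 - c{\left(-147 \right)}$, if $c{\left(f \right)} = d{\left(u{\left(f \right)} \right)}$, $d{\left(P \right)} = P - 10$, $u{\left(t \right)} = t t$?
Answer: $-193671$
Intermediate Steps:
$u{\left(t \right)} = t^{2}$
$d{\left(P \right)} = -10 + P$ ($d{\left(P \right)} = P - 10 = -10 + P$)
$c{\left(f \right)} = -10 + f^{2}$
$-172072 - c{\left(-147 \right)} = -172072 - \left(-10 + \left(-147\right)^{2}\right) = -172072 - \left(-10 + 21609\right) = -172072 - 21599 = -193671$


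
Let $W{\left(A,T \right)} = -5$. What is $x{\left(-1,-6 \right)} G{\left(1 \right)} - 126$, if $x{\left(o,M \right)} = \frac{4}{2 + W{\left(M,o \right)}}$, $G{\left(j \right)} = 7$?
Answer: $- \frac{406}{3} \approx -135.33$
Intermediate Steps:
$x{\left(o,M \right)} = - \frac{4}{3}$ ($x{\left(o,M \right)} = \frac{4}{2 - 5} = \frac{4}{-3} = 4 \left(- \frac{1}{3}\right) = - \frac{4}{3}$)
$x{\left(-1,-6 \right)} G{\left(1 \right)} - 126 = \left(- \frac{4}{3}\right) 7 - 126 = - \frac{28}{3} - 126 = - \frac{406}{3}$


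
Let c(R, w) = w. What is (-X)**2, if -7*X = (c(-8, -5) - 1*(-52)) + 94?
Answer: 19881/49 ≈ 405.73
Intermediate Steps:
X = -141/7 (X = -((-5 - 1*(-52)) + 94)/7 = -((-5 + 52) + 94)/7 = -(47 + 94)/7 = -1/7*141 = -141/7 ≈ -20.143)
(-X)**2 = (-1*(-141/7))**2 = (141/7)**2 = 19881/49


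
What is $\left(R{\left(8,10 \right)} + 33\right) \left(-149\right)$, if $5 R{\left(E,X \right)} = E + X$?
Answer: $- \frac{27267}{5} \approx -5453.4$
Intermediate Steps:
$R{\left(E,X \right)} = \frac{E}{5} + \frac{X}{5}$ ($R{\left(E,X \right)} = \frac{E + X}{5} = \frac{E}{5} + \frac{X}{5}$)
$\left(R{\left(8,10 \right)} + 33\right) \left(-149\right) = \left(\left(\frac{1}{5} \cdot 8 + \frac{1}{5} \cdot 10\right) + 33\right) \left(-149\right) = \left(\left(\frac{8}{5} + 2\right) + 33\right) \left(-149\right) = \left(\frac{18}{5} + 33\right) \left(-149\right) = \frac{183}{5} \left(-149\right) = - \frac{27267}{5}$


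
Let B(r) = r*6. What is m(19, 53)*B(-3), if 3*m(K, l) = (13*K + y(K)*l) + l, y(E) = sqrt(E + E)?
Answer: -1800 - 318*sqrt(38) ≈ -3760.3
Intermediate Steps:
y(E) = sqrt(2)*sqrt(E) (y(E) = sqrt(2*E) = sqrt(2)*sqrt(E))
B(r) = 6*r
m(K, l) = l/3 + 13*K/3 + l*sqrt(2)*sqrt(K)/3 (m(K, l) = ((13*K + (sqrt(2)*sqrt(K))*l) + l)/3 = ((13*K + l*sqrt(2)*sqrt(K)) + l)/3 = (l + 13*K + l*sqrt(2)*sqrt(K))/3 = l/3 + 13*K/3 + l*sqrt(2)*sqrt(K)/3)
m(19, 53)*B(-3) = ((1/3)*53 + (13/3)*19 + (1/3)*53*sqrt(2)*sqrt(19))*(6*(-3)) = (53/3 + 247/3 + 53*sqrt(38)/3)*(-18) = (100 + 53*sqrt(38)/3)*(-18) = -1800 - 318*sqrt(38)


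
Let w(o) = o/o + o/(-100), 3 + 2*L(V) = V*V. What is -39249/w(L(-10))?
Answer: -7849800/103 ≈ -76212.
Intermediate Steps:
L(V) = -3/2 + V²/2 (L(V) = -3/2 + (V*V)/2 = -3/2 + V²/2)
w(o) = 1 - o/100 (w(o) = 1 + o*(-1/100) = 1 - o/100)
-39249/w(L(-10)) = -39249/(1 - (-3/2 + (½)*(-10)²)/100) = -39249/(1 - (-3/2 + (½)*100)/100) = -39249/(1 - (-3/2 + 50)/100) = -39249/(1 - 1/100*97/2) = -39249/(1 - 97/200) = -39249/103/200 = -39249*200/103 = -7849800/103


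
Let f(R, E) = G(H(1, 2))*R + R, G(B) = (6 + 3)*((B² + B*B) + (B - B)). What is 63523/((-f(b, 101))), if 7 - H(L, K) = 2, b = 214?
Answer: -63523/96514 ≈ -0.65817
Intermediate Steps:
H(L, K) = 5 (H(L, K) = 7 - 1*2 = 7 - 2 = 5)
G(B) = 18*B² (G(B) = 9*((B² + B²) + 0) = 9*(2*B² + 0) = 9*(2*B²) = 18*B²)
f(R, E) = 451*R (f(R, E) = (18*5²)*R + R = (18*25)*R + R = 450*R + R = 451*R)
63523/((-f(b, 101))) = 63523/((-451*214)) = 63523/((-1*96514)) = 63523/(-96514) = 63523*(-1/96514) = -63523/96514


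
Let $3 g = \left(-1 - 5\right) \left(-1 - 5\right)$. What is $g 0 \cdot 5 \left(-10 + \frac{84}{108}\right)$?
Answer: $0$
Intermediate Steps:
$g = 12$ ($g = \frac{\left(-1 - 5\right) \left(-1 - 5\right)}{3} = \frac{\left(-6\right) \left(-6\right)}{3} = \frac{1}{3} \cdot 36 = 12$)
$g 0 \cdot 5 \left(-10 + \frac{84}{108}\right) = 12 \cdot 0 \cdot 5 \left(-10 + \frac{84}{108}\right) = 0 \cdot 5 \left(-10 + 84 \cdot \frac{1}{108}\right) = 0 \left(-10 + \frac{7}{9}\right) = 0 \left(- \frac{83}{9}\right) = 0$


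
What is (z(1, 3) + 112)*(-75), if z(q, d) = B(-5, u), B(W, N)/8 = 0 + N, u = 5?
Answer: -11400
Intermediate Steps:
B(W, N) = 8*N (B(W, N) = 8*(0 + N) = 8*N)
z(q, d) = 40 (z(q, d) = 8*5 = 40)
(z(1, 3) + 112)*(-75) = (40 + 112)*(-75) = 152*(-75) = -11400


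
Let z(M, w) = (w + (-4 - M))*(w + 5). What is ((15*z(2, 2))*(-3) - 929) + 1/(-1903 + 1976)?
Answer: 24164/73 ≈ 331.01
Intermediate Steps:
z(M, w) = (5 + w)*(-4 + w - M) (z(M, w) = (-4 + w - M)*(5 + w) = (5 + w)*(-4 + w - M))
((15*z(2, 2))*(-3) - 929) + 1/(-1903 + 1976) = ((15*(-20 + 2 + 2² - 5*2 - 1*2*2))*(-3) - 929) + 1/(-1903 + 1976) = ((15*(-20 + 2 + 4 - 10 - 4))*(-3) - 929) + 1/73 = ((15*(-28))*(-3) - 929) + 1/73 = (-420*(-3) - 929) + 1/73 = (1260 - 929) + 1/73 = 331 + 1/73 = 24164/73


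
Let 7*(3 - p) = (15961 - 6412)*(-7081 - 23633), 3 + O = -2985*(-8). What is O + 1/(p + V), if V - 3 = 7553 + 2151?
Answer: 7004460161419/293355956 ≈ 23877.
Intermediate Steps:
V = 9707 (V = 3 + (7553 + 2151) = 3 + 9704 = 9707)
O = 23877 (O = -3 - 2985*(-8) = -3 + 23880 = 23877)
p = 293288007/7 (p = 3 - (15961 - 6412)*(-7081 - 23633)/7 = 3 - 9549*(-30714)/7 = 3 - ⅐*(-293287986) = 3 + 293287986/7 = 293288007/7 ≈ 4.1898e+7)
O + 1/(p + V) = 23877 + 1/(293288007/7 + 9707) = 23877 + 1/(293355956/7) = 23877 + 7/293355956 = 7004460161419/293355956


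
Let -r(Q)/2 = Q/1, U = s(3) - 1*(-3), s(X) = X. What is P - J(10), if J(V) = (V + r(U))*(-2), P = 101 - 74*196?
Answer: -14407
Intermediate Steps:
P = -14403 (P = 101 - 14504 = -14403)
U = 6 (U = 3 - 1*(-3) = 3 + 3 = 6)
r(Q) = -2*Q (r(Q) = -2*Q/1 = -2*Q)
J(V) = 24 - 2*V (J(V) = (V - 2*6)*(-2) = (V - 12)*(-2) = (-12 + V)*(-2) = 24 - 2*V)
P - J(10) = -14403 - (24 - 2*10) = -14403 - (24 - 20) = -14403 - 1*4 = -14403 - 4 = -14407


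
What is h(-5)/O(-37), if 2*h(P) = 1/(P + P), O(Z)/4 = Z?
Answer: 1/2960 ≈ 0.00033784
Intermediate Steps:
O(Z) = 4*Z
h(P) = 1/(4*P) (h(P) = 1/(2*(P + P)) = 1/(2*((2*P))) = (1/(2*P))/2 = 1/(4*P))
h(-5)/O(-37) = ((¼)/(-5))/((4*(-37))) = ((¼)*(-⅕))/(-148) = -1/20*(-1/148) = 1/2960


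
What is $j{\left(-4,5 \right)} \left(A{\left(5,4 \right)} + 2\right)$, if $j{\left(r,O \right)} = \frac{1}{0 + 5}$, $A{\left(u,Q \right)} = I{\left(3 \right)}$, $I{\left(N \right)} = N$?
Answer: $1$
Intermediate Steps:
$A{\left(u,Q \right)} = 3$
$j{\left(r,O \right)} = \frac{1}{5}$
$j{\left(-4,5 \right)} \left(A{\left(5,4 \right)} + 2\right) = \frac{3 + 2}{5} = \frac{1}{5} \cdot 5 = 1$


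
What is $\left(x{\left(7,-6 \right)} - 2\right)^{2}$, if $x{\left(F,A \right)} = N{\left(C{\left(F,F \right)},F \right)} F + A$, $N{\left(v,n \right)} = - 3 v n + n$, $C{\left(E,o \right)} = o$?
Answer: $976144$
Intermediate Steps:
$N{\left(v,n \right)} = n - 3 n v$ ($N{\left(v,n \right)} = - 3 n v + n = n - 3 n v$)
$x{\left(F,A \right)} = A + F^{2} \left(1 - 3 F\right)$ ($x{\left(F,A \right)} = F \left(1 - 3 F\right) F + A = F^{2} \left(1 - 3 F\right) + A = A + F^{2} \left(1 - 3 F\right)$)
$\left(x{\left(7,-6 \right)} - 2\right)^{2} = \left(\left(-6 + 7^{2} \left(1 - 21\right)\right) - 2\right)^{2} = \left(\left(-6 + 49 \left(1 - 21\right)\right) - 2\right)^{2} = \left(\left(-6 + 49 \left(-20\right)\right) - 2\right)^{2} = \left(\left(-6 - 980\right) - 2\right)^{2} = \left(-986 - 2\right)^{2} = \left(-988\right)^{2} = 976144$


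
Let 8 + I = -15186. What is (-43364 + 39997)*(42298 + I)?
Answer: -91259168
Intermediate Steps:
I = -15194 (I = -8 - 15186 = -15194)
(-43364 + 39997)*(42298 + I) = (-43364 + 39997)*(42298 - 15194) = -3367*27104 = -91259168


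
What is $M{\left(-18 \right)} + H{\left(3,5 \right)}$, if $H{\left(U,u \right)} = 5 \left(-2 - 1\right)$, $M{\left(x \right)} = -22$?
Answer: $-37$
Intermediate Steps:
$H{\left(U,u \right)} = -15$ ($H{\left(U,u \right)} = 5 \left(-3\right) = -15$)
$M{\left(-18 \right)} + H{\left(3,5 \right)} = -22 - 15 = -37$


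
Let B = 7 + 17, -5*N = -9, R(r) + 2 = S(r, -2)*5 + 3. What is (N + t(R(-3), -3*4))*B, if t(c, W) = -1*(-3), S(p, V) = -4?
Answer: 576/5 ≈ 115.20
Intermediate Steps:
R(r) = -19 (R(r) = -2 + (-4*5 + 3) = -2 + (-20 + 3) = -2 - 17 = -19)
N = 9/5 (N = -1/5*(-9) = 9/5 ≈ 1.8000)
B = 24
t(c, W) = 3
(N + t(R(-3), -3*4))*B = (9/5 + 3)*24 = (24/5)*24 = 576/5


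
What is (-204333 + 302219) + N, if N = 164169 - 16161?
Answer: 245894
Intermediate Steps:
N = 148008
(-204333 + 302219) + N = (-204333 + 302219) + 148008 = 97886 + 148008 = 245894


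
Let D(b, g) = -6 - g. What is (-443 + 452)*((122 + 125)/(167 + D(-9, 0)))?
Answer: 2223/161 ≈ 13.807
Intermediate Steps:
(-443 + 452)*((122 + 125)/(167 + D(-9, 0))) = (-443 + 452)*((122 + 125)/(167 + (-6 - 1*0))) = 9*(247/(167 + (-6 + 0))) = 9*(247/(167 - 6)) = 9*(247/161) = 2223/161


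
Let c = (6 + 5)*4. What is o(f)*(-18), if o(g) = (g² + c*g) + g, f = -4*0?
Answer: 0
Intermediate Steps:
c = 44 (c = 11*4 = 44)
f = 0
o(g) = g² + 45*g (o(g) = (g² + 44*g) + g = g² + 45*g)
o(f)*(-18) = (0*(45 + 0))*(-18) = (0*45)*(-18) = 0*(-18) = 0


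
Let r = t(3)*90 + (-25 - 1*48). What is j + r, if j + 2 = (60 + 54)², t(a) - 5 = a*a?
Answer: 14181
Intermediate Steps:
t(a) = 5 + a² (t(a) = 5 + a*a = 5 + a²)
j = 12994 (j = -2 + (60 + 54)² = -2 + 114² = -2 + 12996 = 12994)
r = 1187 (r = (5 + 3²)*90 + (-25 - 1*48) = (5 + 9)*90 + (-25 - 48) = 14*90 - 73 = 1260 - 73 = 1187)
j + r = 12994 + 1187 = 14181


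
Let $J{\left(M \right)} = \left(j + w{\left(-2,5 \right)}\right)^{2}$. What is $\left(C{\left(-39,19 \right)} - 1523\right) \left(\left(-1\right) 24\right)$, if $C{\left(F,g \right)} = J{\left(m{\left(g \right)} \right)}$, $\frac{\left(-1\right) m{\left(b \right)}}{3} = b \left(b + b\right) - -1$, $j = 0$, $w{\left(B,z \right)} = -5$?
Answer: $35952$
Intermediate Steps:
$m{\left(b \right)} = -3 - 6 b^{2}$ ($m{\left(b \right)} = - 3 \left(b \left(b + b\right) - -1\right) = - 3 \left(b 2 b + 1\right) = - 3 \left(2 b^{2} + 1\right) = - 3 \left(1 + 2 b^{2}\right) = -3 - 6 b^{2}$)
$J{\left(M \right)} = 25$ ($J{\left(M \right)} = \left(0 - 5\right)^{2} = \left(-5\right)^{2} = 25$)
$C{\left(F,g \right)} = 25$
$\left(C{\left(-39,19 \right)} - 1523\right) \left(\left(-1\right) 24\right) = \left(25 - 1523\right) \left(\left(-1\right) 24\right) = \left(-1498\right) \left(-24\right) = 35952$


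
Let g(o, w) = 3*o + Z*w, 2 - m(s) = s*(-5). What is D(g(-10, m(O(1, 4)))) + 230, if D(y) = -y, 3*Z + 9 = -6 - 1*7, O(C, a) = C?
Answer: 934/3 ≈ 311.33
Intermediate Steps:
Z = -22/3 (Z = -3 + (-6 - 1*7)/3 = -3 + (-6 - 7)/3 = -3 + (⅓)*(-13) = -3 - 13/3 = -22/3 ≈ -7.3333)
m(s) = 2 + 5*s (m(s) = 2 - s*(-5) = 2 - (-5)*s = 2 + 5*s)
g(o, w) = 3*o - 22*w/3
D(g(-10, m(O(1, 4)))) + 230 = -(3*(-10) - 22*(2 + 5*1)/3) + 230 = -(-30 - 22*(2 + 5)/3) + 230 = -(-30 - 22/3*7) + 230 = -(-30 - 154/3) + 230 = -1*(-244/3) + 230 = 244/3 + 230 = 934/3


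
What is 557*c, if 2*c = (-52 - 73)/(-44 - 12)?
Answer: 69625/112 ≈ 621.65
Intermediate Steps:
c = 125/112 (c = ((-52 - 73)/(-44 - 12))/2 = (-125/(-56))/2 = (-125*(-1/56))/2 = (1/2)*(125/56) = 125/112 ≈ 1.1161)
557*c = 557*(125/112) = 69625/112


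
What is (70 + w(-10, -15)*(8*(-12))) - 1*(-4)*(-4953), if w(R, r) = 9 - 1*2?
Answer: -20414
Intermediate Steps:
w(R, r) = 7 (w(R, r) = 9 - 2 = 7)
(70 + w(-10, -15)*(8*(-12))) - 1*(-4)*(-4953) = (70 + 7*(8*(-12))) - 1*(-4)*(-4953) = (70 + 7*(-96)) - (-4)*(-4953) = (70 - 672) - 1*19812 = -602 - 19812 = -20414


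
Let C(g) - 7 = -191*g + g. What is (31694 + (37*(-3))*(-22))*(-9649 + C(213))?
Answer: -1710623232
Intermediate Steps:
C(g) = 7 - 190*g (C(g) = 7 + (-191*g + g) = 7 - 190*g)
(31694 + (37*(-3))*(-22))*(-9649 + C(213)) = (31694 + (37*(-3))*(-22))*(-9649 + (7 - 190*213)) = (31694 - 111*(-22))*(-9649 + (7 - 40470)) = (31694 + 2442)*(-9649 - 40463) = 34136*(-50112) = -1710623232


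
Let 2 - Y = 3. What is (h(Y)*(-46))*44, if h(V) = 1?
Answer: -2024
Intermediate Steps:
Y = -1 (Y = 2 - 1*3 = 2 - 3 = -1)
(h(Y)*(-46))*44 = (1*(-46))*44 = -46*44 = -2024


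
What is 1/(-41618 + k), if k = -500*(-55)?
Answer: -1/14118 ≈ -7.0832e-5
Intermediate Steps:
k = 27500
1/(-41618 + k) = 1/(-41618 + 27500) = 1/(-14118) = -1/14118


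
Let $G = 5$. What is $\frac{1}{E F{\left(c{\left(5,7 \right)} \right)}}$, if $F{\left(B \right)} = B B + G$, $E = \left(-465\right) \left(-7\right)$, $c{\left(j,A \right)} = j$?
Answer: $\frac{1}{97650} \approx 1.0241 \cdot 10^{-5}$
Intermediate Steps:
$E = 3255$
$F{\left(B \right)} = 5 + B^{2}$ ($F{\left(B \right)} = B B + 5 = B^{2} + 5 = 5 + B^{2}$)
$\frac{1}{E F{\left(c{\left(5,7 \right)} \right)}} = \frac{1}{3255 \left(5 + 5^{2}\right)} = \frac{1}{3255 \left(5 + 25\right)} = \frac{1}{3255 \cdot 30} = \frac{1}{3255} \cdot \frac{1}{30} = \frac{1}{97650}$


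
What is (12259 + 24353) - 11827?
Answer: 24785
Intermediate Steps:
(12259 + 24353) - 11827 = 36612 - 11827 = 24785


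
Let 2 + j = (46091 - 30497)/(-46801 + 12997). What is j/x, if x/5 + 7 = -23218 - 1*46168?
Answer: 13867/1954800810 ≈ 7.0938e-6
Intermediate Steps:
x = -346965 (x = -35 + 5*(-23218 - 1*46168) = -35 + 5*(-23218 - 46168) = -35 + 5*(-69386) = -35 - 346930 = -346965)
j = -13867/5634 (j = -2 + (46091 - 30497)/(-46801 + 12997) = -2 + 15594/(-33804) = -2 + 15594*(-1/33804) = -2 - 2599/5634 = -13867/5634 ≈ -2.4613)
j/x = -13867/5634/(-346965) = -13867/5634*(-1/346965) = 13867/1954800810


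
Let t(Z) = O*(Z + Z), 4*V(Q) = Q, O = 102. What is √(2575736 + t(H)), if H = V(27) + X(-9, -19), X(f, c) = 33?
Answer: √2583845 ≈ 1607.4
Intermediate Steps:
V(Q) = Q/4
H = 159/4 (H = (¼)*27 + 33 = 27/4 + 33 = 159/4 ≈ 39.750)
t(Z) = 204*Z (t(Z) = 102*(Z + Z) = 102*(2*Z) = 204*Z)
√(2575736 + t(H)) = √(2575736 + 204*(159/4)) = √(2575736 + 8109) = √2583845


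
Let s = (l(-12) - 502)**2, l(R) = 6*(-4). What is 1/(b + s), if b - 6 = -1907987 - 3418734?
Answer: -1/5050039 ≈ -1.9802e-7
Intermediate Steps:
b = -5326715 (b = 6 + (-1907987 - 3418734) = 6 - 5326721 = -5326715)
l(R) = -24
s = 276676 (s = (-24 - 502)**2 = (-526)**2 = 276676)
1/(b + s) = 1/(-5326715 + 276676) = 1/(-5050039) = -1/5050039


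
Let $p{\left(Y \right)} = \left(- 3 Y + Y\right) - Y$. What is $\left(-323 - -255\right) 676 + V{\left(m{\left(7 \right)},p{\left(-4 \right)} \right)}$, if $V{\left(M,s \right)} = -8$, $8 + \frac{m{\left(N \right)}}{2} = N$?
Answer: $-45976$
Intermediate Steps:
$m{\left(N \right)} = -16 + 2 N$
$p{\left(Y \right)} = - 3 Y$ ($p{\left(Y \right)} = - 2 Y - Y = - 3 Y$)
$\left(-323 - -255\right) 676 + V{\left(m{\left(7 \right)},p{\left(-4 \right)} \right)} = \left(-323 - -255\right) 676 - 8 = \left(-323 + 255\right) 676 - 8 = \left(-68\right) 676 - 8 = -45968 - 8 = -45976$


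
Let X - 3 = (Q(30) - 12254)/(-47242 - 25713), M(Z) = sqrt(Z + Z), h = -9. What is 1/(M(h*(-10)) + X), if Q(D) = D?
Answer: -16859097995/904635638579 + 31934592150*sqrt(5)/904635638579 ≈ 0.060299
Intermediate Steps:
M(Z) = sqrt(2)*sqrt(Z) (M(Z) = sqrt(2*Z) = sqrt(2)*sqrt(Z))
X = 231089/72955 (X = 3 + (30 - 12254)/(-47242 - 25713) = 3 - 12224/(-72955) = 3 - 12224*(-1/72955) = 3 + 12224/72955 = 231089/72955 ≈ 3.1676)
1/(M(h*(-10)) + X) = 1/(sqrt(2)*sqrt(-9*(-10)) + 231089/72955) = 1/(sqrt(2)*sqrt(90) + 231089/72955) = 1/(sqrt(2)*(3*sqrt(10)) + 231089/72955) = 1/(6*sqrt(5) + 231089/72955) = 1/(231089/72955 + 6*sqrt(5))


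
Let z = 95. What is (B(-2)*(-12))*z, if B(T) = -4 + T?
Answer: 6840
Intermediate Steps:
(B(-2)*(-12))*z = ((-4 - 2)*(-12))*95 = -6*(-12)*95 = 72*95 = 6840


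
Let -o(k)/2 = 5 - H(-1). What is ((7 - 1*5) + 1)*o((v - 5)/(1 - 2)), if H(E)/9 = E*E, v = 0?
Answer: 24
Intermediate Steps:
H(E) = 9*E² (H(E) = 9*(E*E) = 9*E²)
o(k) = 8 (o(k) = -2*(5 - 9*(-1)²) = -2*(5 - 9) = -2*(-4) = 8)
((7 - 1*5) + 1)*o((v - 5)/(1 - 2)) = ((7 - 1*5) + 1)*8 = ((7 - 5) + 1)*8 = (2 + 1)*8 = 3*8 = 24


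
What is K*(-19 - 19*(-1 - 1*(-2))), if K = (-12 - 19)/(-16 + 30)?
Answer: 589/7 ≈ 84.143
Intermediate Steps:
K = -31/14 ≈ -2.2143
K*(-19 - 19*(-1 - 1*(-2))) = -31*(-19 - 19*(-1 - 1*(-2)))/14 = -31*(-19 - 19*(-1 + 2))/14 = -31*(-19 - 19*1)/14 = -31*(-19 - 19)/14 = -31/14*(-38) = 589/7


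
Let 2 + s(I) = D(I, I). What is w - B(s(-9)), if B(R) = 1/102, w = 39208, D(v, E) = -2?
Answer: 3999215/102 ≈ 39208.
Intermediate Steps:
s(I) = -4 (s(I) = -2 - 2 = -4)
B(R) = 1/102
w - B(s(-9)) = 39208 - 1*1/102 = 39208 - 1/102 = 3999215/102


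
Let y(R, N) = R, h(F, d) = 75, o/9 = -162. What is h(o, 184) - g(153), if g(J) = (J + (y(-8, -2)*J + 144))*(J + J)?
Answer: 283737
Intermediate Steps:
o = -1458 (o = 9*(-162) = -1458)
g(J) = 2*J*(144 - 7*J) (g(J) = (J + (-8*J + 144))*(J + J) = (J + (144 - 8*J))*(2*J) = (144 - 7*J)*(2*J) = 2*J*(144 - 7*J))
h(o, 184) - g(153) = 75 - 2*153*(144 - 7*153) = 75 - 2*153*(144 - 1071) = 75 - 2*153*(-927) = 75 - 1*(-283662) = 75 + 283662 = 283737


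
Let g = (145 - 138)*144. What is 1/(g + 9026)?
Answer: 1/10034 ≈ 9.9661e-5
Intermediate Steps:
g = 1008 (g = 7*144 = 1008)
1/(g + 9026) = 1/(1008 + 9026) = 1/10034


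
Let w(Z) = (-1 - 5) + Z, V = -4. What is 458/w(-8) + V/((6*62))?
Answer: -21304/651 ≈ -32.725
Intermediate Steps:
w(Z) = -6 + Z
458/w(-8) + V/((6*62)) = 458/(-6 - 8) - 4/(6*62) = 458/(-14) - 4/372 = 458*(-1/14) - 4*1/372 = -229/7 - 1/93 = -21304/651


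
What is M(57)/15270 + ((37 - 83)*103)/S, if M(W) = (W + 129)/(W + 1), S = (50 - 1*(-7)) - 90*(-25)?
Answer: -699304663/340536270 ≈ -2.0535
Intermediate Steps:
S = 2307 (S = (50 + 7) + 2250 = 57 + 2250 = 2307)
M(W) = (129 + W)/(1 + W)
M(57)/15270 + ((37 - 83)*103)/S = ((129 + 57)/(1 + 57))/15270 + ((37 - 83)*103)/2307 = (186/58)*(1/15270) - 46*103*(1/2307) = ((1/58)*186)*(1/15270) - 4738*1/2307 = (93/29)*(1/15270) - 4738/2307 = 31/147610 - 4738/2307 = -699304663/340536270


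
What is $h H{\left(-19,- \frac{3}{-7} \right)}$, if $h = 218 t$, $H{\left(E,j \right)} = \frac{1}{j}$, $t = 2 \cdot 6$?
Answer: $6104$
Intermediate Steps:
$t = 12$
$h = 2616$ ($h = 218 \cdot 12 = 2616$)
$h H{\left(-19,- \frac{3}{-7} \right)} = \frac{2616}{\left(-3\right) \frac{1}{-7}} = \frac{2616}{\left(-3\right) \left(- \frac{1}{7}\right)} = \frac{2616}{\frac{3}{7}} = 2616 \cdot \frac{7}{3} = 6104$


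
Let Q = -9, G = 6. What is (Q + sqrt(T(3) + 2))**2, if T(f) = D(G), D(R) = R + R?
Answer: (9 - sqrt(14))**2 ≈ 27.650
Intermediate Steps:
D(R) = 2*R
T(f) = 12 (T(f) = 2*6 = 12)
(Q + sqrt(T(3) + 2))**2 = (-9 + sqrt(12 + 2))**2 = (-9 + sqrt(14))**2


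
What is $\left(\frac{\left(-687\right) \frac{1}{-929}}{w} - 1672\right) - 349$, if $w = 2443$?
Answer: $- \frac{4586753800}{2269547} \approx -2021.0$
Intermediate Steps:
$\left(\frac{\left(-687\right) \frac{1}{-929}}{w} - 1672\right) - 349 = \left(\frac{\left(-687\right) \frac{1}{-929}}{2443} - 1672\right) - 349 = \left(\left(-687\right) \left(- \frac{1}{929}\right) \frac{1}{2443} - 1672\right) - 349 = \left(\frac{687}{929} \cdot \frac{1}{2443} - 1672\right) - 349 = \left(\frac{687}{2269547} - 1672\right) - 349 = - \frac{3794681897}{2269547} - 349 = - \frac{4586753800}{2269547}$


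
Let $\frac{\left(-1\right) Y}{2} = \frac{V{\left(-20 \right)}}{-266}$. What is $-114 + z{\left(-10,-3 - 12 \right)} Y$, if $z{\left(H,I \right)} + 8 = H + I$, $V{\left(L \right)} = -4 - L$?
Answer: $- \frac{15690}{133} \approx -117.97$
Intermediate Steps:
$z{\left(H,I \right)} = -8 + H + I$ ($z{\left(H,I \right)} = -8 + \left(H + I\right) = -8 + H + I$)
$Y = \frac{16}{133}$ ($Y = - 2 \frac{-4 - -20}{-266} = - 2 \left(-4 + 20\right) \left(- \frac{1}{266}\right) = - 2 \cdot 16 \left(- \frac{1}{266}\right) = \left(-2\right) \left(- \frac{8}{133}\right) = \frac{16}{133} \approx 0.1203$)
$-114 + z{\left(-10,-3 - 12 \right)} Y = -114 + \left(-8 - 10 - 15\right) \frac{16}{133} = -114 - \frac{528}{133} = - \frac{15690}{133}$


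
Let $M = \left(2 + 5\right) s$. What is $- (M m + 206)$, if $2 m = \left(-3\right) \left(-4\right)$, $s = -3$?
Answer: $-80$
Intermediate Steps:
$M = -21$ ($M = \left(2 + 5\right) \left(-3\right) = 7 \left(-3\right) = -21$)
$m = 6$ ($m = \frac{\left(-3\right) \left(-4\right)}{2} = \frac{1}{2} \cdot 12 = 6$)
$- (M m + 206) = - (\left(-21\right) 6 + 206) = - (-126 + 206) = \left(-1\right) 80 = -80$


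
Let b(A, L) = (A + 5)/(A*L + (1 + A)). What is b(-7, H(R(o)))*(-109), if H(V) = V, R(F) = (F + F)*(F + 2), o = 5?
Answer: -109/248 ≈ -0.43952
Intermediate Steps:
R(F) = 2*F*(2 + F) (R(F) = (2*F)*(2 + F) = 2*F*(2 + F))
b(A, L) = (5 + A)/(1 + A + A*L)
b(-7, H(R(o)))*(-109) = ((5 - 7)/(1 - 7 - 14*5*(2 + 5)))*(-109) = (-2/(1 - 7 - 14*5*7))*(-109) = (-2/(1 - 7 - 7*70))*(-109) = (-2/(1 - 7 - 490))*(-109) = (-2/(-496))*(-109) = -1/496*(-2)*(-109) = (1/248)*(-109) = -109/248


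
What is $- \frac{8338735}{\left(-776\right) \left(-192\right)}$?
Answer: $- \frac{8338735}{148992} \approx -55.968$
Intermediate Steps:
$- \frac{8338735}{\left(-776\right) \left(-192\right)} = - \frac{8338735}{148992}$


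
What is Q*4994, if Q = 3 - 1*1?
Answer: 9988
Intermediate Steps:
Q = 2 (Q = 3 - 1 = 2)
Q*4994 = 2*4994 = 9988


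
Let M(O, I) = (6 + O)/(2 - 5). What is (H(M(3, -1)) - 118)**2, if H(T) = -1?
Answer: 14161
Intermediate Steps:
M(O, I) = -2 - O/3 (M(O, I) = (6 + O)/(-3) = (6 + O)*(-1/3) = -2 - O/3)
(H(M(3, -1)) - 118)**2 = (-1 - 118)**2 = (-119)**2 = 14161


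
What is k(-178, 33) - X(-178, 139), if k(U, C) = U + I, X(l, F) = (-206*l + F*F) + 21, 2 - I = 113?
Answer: -56299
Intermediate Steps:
I = -111 (I = 2 - 1*113 = 2 - 113 = -111)
X(l, F) = 21 + F² - 206*l (X(l, F) = (-206*l + F²) + 21 = (F² - 206*l) + 21 = 21 + F² - 206*l)
k(U, C) = -111 + U (k(U, C) = U - 111 = -111 + U)
k(-178, 33) - X(-178, 139) = (-111 - 178) - (21 + 139² - 206*(-178)) = -289 - (21 + 19321 + 36668) = -289 - 1*56010 = -289 - 56010 = -56299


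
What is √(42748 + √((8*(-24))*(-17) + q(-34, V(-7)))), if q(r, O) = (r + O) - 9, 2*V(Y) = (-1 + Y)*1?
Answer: √(42748 + √3217) ≈ 206.89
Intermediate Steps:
V(Y) = -½ + Y/2 (V(Y) = ((-1 + Y)*1)/2 = (-1 + Y)/2 = -½ + Y/2)
q(r, O) = -9 + O + r (q(r, O) = (O + r) - 9 = -9 + O + r)
√(42748 + √((8*(-24))*(-17) + q(-34, V(-7)))) = √(42748 + √((8*(-24))*(-17) + (-9 + (-½ + (½)*(-7)) - 34))) = √(42748 + √(-192*(-17) + (-9 + (-½ - 7/2) - 34))) = √(42748 + √(3264 + (-9 - 4 - 34))) = √(42748 + √(3264 - 47)) = √(42748 + √3217)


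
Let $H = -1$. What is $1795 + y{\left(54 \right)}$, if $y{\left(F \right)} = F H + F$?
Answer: $1795$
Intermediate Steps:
$y{\left(F \right)} = 0$ ($y{\left(F \right)} = F \left(-1\right) + F = - F + F = 0$)
$1795 + y{\left(54 \right)} = 1795 + 0 = 1795$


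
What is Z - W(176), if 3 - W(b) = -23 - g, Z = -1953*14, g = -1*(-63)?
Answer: -27431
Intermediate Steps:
g = 63
Z = -27342
W(b) = 89 (W(b) = 3 - (-23 - 1*63) = 3 - (-23 - 63) = 3 - 1*(-86) = 3 + 86 = 89)
Z - W(176) = -27342 - 1*89 = -27342 - 89 = -27431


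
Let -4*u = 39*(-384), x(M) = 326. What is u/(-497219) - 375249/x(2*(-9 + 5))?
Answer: -186582153075/162093394 ≈ -1151.1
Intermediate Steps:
u = 3744 (u = -39*(-384)/4 = -¼*(-14976) = 3744)
u/(-497219) - 375249/x(2*(-9 + 5)) = 3744/(-497219) - 375249/326 = 3744*(-1/497219) - 375249*1/326 = -3744/497219 - 375249/326 = -186582153075/162093394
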